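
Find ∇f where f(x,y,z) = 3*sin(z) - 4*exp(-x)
(4*exp(-x), 0, 3*cos(z))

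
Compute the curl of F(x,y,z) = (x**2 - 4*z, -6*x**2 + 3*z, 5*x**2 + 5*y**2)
(10*y - 3, -10*x - 4, -12*x)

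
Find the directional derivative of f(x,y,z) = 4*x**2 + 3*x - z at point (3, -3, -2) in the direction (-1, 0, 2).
-29*sqrt(5)/5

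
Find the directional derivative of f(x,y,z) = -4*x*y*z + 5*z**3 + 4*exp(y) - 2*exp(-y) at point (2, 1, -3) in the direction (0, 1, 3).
sqrt(10)*(2 + 4*exp(2) + 405*E)*exp(-1)/10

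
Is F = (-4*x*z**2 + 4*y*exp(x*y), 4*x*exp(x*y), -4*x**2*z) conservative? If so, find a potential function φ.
Yes, F is conservative. φ = -2*x**2*z**2 + 4*exp(x*y)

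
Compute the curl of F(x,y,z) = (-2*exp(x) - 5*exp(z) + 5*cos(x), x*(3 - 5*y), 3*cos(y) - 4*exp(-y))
(-3*sin(y) + 4*exp(-y), -5*exp(z), 3 - 5*y)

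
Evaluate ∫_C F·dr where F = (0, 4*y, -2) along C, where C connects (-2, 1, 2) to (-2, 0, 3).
-4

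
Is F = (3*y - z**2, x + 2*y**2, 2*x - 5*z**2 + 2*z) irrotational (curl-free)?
No, ∇×F = (0, -2*z - 2, -2)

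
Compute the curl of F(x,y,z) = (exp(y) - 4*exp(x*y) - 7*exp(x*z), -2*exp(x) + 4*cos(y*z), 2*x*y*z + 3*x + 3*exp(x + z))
(2*x*z + 4*y*sin(y*z), -7*x*exp(x*z) - 2*y*z - 3*exp(x + z) - 3, 4*x*exp(x*y) - 2*exp(x) - exp(y))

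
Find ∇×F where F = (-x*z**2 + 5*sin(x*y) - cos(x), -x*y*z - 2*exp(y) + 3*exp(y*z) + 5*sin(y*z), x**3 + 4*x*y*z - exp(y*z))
(x*y + 4*x*z - 3*y*exp(y*z) - 5*y*cos(y*z) - z*exp(y*z), -3*x**2 - 2*x*z - 4*y*z, -5*x*cos(x*y) - y*z)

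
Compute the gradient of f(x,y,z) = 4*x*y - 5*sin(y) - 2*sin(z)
(4*y, 4*x - 5*cos(y), -2*cos(z))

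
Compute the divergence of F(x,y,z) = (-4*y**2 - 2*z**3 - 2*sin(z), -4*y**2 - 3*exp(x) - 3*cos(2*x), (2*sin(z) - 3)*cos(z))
-8*y + 3*sin(z) + 2*cos(2*z)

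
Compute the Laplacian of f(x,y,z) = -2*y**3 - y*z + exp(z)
-12*y + exp(z)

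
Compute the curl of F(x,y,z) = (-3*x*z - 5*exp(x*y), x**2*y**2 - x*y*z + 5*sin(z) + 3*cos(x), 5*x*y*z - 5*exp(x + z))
(x*y + 5*x*z - 5*cos(z), -3*x - 5*y*z + 5*exp(x + z), 2*x*y**2 + 5*x*exp(x*y) - y*z - 3*sin(x))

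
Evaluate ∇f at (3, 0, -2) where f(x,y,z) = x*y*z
(0, -6, 0)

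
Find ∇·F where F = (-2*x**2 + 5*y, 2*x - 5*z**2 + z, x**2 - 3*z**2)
-4*x - 6*z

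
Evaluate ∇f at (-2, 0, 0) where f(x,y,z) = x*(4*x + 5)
(-11, 0, 0)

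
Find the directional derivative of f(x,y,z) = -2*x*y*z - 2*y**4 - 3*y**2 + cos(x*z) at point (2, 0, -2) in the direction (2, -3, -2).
-8*sqrt(17)*(sin(4) + 3)/17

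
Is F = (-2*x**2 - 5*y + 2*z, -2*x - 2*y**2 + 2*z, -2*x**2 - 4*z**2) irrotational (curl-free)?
No, ∇×F = (-2, 4*x + 2, 3)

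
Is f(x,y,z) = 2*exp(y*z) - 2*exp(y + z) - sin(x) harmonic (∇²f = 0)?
No, ∇²f = 2*y**2*exp(y*z) + 2*z**2*exp(y*z) - 4*exp(y + z) + sin(x)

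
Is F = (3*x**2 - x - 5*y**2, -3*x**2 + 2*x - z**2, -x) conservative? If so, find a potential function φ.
No, ∇×F = (2*z, 1, -6*x + 10*y + 2) ≠ 0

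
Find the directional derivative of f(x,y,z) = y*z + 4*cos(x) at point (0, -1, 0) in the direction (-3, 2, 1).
-sqrt(14)/14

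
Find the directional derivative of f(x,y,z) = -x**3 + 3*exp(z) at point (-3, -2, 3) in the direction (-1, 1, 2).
sqrt(6)*(9/2 + exp(3))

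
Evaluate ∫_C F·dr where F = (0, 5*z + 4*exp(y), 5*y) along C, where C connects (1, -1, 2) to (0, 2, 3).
-4*exp(-1) + 4*exp(2) + 40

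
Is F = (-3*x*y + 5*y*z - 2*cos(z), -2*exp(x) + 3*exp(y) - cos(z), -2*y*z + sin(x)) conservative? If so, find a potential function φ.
No, ∇×F = (-2*z - sin(z), 5*y + 2*sin(z) - cos(x), 3*x - 5*z - 2*exp(x)) ≠ 0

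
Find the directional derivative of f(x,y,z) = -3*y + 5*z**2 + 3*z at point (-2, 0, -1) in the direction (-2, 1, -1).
2*sqrt(6)/3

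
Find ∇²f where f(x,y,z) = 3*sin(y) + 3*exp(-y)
-3*sin(y) + 3*exp(-y)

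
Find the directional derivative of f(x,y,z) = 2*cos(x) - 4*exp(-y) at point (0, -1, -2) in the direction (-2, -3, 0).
-12*sqrt(13)*E/13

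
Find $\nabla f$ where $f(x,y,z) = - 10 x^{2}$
(-20*x, 0, 0)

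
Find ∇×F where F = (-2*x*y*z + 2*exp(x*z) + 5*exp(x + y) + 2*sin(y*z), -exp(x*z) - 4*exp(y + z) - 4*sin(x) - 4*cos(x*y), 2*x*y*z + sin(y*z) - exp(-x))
(2*x*z + x*exp(x*z) + z*cos(y*z) + 4*exp(y + z), (2*(-x*y + x*exp(x*z) - y*z + y*cos(y*z))*exp(x) - 1)*exp(-x), 2*x*z + 4*y*sin(x*y) - z*exp(x*z) - 2*z*cos(y*z) - 5*exp(x + y) - 4*cos(x))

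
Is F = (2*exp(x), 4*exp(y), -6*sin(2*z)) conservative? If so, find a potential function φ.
Yes, F is conservative. φ = 2*exp(x) + 4*exp(y) + 3*cos(2*z)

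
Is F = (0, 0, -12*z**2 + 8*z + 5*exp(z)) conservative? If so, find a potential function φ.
Yes, F is conservative. φ = -4*z**3 + 4*z**2 + 5*exp(z)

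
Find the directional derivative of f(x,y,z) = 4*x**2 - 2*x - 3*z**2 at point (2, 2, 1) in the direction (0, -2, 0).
0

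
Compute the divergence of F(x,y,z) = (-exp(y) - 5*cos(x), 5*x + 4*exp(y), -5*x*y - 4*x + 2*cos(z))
4*exp(y) + 5*sin(x) - 2*sin(z)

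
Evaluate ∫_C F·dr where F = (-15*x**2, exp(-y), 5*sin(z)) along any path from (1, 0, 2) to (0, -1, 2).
6 - E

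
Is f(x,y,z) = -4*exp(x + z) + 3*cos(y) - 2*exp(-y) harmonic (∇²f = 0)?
No, ∇²f = -8*exp(x + z) - 3*cos(y) - 2*exp(-y)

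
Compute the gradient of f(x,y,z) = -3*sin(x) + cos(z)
(-3*cos(x), 0, -sin(z))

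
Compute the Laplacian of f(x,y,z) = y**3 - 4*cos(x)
6*y + 4*cos(x)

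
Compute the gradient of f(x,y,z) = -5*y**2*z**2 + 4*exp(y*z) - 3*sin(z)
(0, 2*z*(-5*y*z + 2*exp(y*z)), -10*y**2*z + 4*y*exp(y*z) - 3*cos(z))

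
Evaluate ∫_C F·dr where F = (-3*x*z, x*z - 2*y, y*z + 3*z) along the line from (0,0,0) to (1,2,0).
-4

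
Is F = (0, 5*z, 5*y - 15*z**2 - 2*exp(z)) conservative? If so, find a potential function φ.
Yes, F is conservative. φ = 5*y*z - 5*z**3 - 2*exp(z)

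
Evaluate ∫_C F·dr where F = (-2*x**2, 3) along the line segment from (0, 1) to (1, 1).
-2/3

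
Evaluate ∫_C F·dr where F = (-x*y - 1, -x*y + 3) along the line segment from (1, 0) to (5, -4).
-16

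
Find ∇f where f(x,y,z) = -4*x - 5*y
(-4, -5, 0)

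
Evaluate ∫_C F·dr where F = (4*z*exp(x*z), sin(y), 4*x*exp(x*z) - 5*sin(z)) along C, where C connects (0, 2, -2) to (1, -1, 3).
5*cos(3) - 4 - cos(1) - 4*cos(2) + 4*exp(3)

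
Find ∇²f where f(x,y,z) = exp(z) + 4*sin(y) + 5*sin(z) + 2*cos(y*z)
-2*y**2*cos(y*z) - 2*z**2*cos(y*z) + exp(z) - 4*sin(y) - 5*sin(z)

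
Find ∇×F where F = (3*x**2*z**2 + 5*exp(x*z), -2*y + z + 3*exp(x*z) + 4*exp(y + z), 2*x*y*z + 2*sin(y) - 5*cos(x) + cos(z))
(2*x*z - 3*x*exp(x*z) - 4*exp(y + z) + 2*cos(y) - 1, 6*x**2*z + 5*x*exp(x*z) - 2*y*z - 5*sin(x), 3*z*exp(x*z))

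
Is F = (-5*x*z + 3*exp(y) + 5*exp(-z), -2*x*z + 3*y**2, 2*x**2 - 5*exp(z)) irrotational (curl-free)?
No, ∇×F = (2*x, -9*x - 5*exp(-z), -2*z - 3*exp(y))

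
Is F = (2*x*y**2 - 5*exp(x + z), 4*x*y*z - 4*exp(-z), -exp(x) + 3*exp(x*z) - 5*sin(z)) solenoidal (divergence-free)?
No, ∇·F = 4*x*z + 3*x*exp(x*z) + 2*y**2 - 5*exp(x + z) - 5*cos(z)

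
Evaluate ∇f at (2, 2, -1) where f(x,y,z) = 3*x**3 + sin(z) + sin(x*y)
(2*cos(4) + 36, 2*cos(4), cos(1))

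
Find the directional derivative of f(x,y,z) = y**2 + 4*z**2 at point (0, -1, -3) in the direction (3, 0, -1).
12*sqrt(10)/5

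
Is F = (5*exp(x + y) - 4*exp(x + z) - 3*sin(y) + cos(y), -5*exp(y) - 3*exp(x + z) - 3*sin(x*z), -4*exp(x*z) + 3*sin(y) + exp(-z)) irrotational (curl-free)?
No, ∇×F = (3*x*cos(x*z) + 3*exp(x + z) + 3*cos(y), 4*z*exp(x*z) - 4*exp(x + z), -3*z*cos(x*z) - 5*exp(x + y) - 3*exp(x + z) + sin(y) + 3*cos(y))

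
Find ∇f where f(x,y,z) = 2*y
(0, 2, 0)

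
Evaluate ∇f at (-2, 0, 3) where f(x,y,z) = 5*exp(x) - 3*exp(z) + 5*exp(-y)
(5*exp(-2), -5, -3*exp(3))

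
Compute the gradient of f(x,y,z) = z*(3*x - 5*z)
(3*z, 0, 3*x - 10*z)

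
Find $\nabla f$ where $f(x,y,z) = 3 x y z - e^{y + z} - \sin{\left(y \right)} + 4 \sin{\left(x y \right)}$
(y*(3*z + 4*cos(x*y)), 3*x*z + 4*x*cos(x*y) - exp(y + z) - cos(y), 3*x*y - exp(y + z))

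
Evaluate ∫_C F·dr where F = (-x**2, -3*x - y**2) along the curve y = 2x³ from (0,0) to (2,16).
-1440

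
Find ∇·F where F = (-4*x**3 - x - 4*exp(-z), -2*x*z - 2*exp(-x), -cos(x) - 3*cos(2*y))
-12*x**2 - 1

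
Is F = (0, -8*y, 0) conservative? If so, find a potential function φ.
Yes, F is conservative. φ = -4*y**2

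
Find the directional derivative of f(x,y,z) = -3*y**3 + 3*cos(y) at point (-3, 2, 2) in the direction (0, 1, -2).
-3*sqrt(5)*(sin(2) + 12)/5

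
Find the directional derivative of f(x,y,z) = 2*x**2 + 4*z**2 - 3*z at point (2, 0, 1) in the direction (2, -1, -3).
sqrt(14)/14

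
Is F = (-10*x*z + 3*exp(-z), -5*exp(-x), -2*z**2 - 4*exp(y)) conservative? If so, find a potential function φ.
No, ∇×F = (-4*exp(y), -10*x - 3*exp(-z), 5*exp(-x)) ≠ 0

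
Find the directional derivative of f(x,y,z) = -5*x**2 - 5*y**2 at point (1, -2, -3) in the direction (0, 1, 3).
2*sqrt(10)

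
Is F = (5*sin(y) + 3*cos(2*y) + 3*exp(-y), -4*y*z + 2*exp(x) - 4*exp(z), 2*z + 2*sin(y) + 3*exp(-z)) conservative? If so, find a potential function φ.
No, ∇×F = (4*y + 4*exp(z) + 2*cos(y), 0, 2*exp(x) + 6*sin(2*y) - 5*cos(y) + 3*exp(-y)) ≠ 0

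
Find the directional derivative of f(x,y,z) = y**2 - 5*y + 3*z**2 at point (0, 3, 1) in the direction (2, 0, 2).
3*sqrt(2)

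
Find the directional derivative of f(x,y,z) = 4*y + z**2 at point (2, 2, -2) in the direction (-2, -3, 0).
-12*sqrt(13)/13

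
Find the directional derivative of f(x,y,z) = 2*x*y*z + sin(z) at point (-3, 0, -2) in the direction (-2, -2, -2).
-sqrt(3)*(cos(2) + 12)/3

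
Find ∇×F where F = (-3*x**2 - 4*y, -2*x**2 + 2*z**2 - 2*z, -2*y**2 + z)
(-4*y - 4*z + 2, 0, 4 - 4*x)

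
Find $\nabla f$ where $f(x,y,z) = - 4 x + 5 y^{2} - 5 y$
(-4, 10*y - 5, 0)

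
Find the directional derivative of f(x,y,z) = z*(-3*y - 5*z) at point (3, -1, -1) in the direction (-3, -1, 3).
36*sqrt(19)/19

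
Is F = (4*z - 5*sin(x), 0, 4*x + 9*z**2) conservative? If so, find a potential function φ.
Yes, F is conservative. φ = 4*x*z + 3*z**3 + 5*cos(x)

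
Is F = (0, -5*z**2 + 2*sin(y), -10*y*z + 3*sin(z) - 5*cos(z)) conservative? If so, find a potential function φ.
Yes, F is conservative. φ = -5*y*z**2 - 5*sin(z) - 2*cos(y) - 3*cos(z)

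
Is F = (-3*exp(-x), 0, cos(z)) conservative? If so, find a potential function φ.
Yes, F is conservative. φ = sin(z) + 3*exp(-x)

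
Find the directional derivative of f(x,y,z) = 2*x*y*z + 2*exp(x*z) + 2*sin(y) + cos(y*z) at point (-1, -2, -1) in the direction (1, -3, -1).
-sqrt(11)*(6*cos(2) + 5*sin(2) + 6)/11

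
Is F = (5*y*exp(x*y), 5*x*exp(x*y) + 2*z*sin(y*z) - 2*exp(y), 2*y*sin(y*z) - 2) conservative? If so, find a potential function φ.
Yes, F is conservative. φ = -2*z - 2*exp(y) + 5*exp(x*y) - 2*cos(y*z)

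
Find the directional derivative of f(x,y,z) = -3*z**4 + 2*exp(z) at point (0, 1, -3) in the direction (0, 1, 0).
0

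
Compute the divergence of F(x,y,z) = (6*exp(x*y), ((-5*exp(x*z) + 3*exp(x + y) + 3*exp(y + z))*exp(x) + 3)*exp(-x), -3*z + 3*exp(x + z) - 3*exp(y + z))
6*y*exp(x*y) + 3*exp(x + y) + 3*exp(x + z) - 3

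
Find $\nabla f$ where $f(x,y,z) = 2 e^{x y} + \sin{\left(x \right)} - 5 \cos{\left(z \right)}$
(2*y*exp(x*y) + cos(x), 2*x*exp(x*y), 5*sin(z))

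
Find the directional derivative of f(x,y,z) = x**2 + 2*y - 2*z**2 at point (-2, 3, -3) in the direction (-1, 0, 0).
4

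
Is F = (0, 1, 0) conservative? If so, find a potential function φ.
Yes, F is conservative. φ = y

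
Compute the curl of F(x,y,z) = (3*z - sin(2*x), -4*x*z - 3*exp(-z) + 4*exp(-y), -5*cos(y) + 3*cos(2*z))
(4*x + 5*sin(y) - 3*exp(-z), 3, -4*z)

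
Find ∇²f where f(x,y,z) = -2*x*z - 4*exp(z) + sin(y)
-4*exp(z) - sin(y)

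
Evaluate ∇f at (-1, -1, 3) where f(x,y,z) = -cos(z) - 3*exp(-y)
(0, 3*E, sin(3))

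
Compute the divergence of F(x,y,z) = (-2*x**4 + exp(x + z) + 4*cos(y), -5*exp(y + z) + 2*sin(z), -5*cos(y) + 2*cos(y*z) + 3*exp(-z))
((-8*x**3 - 2*y*sin(y*z) + exp(x + z) - 5*exp(y + z))*exp(z) - 3)*exp(-z)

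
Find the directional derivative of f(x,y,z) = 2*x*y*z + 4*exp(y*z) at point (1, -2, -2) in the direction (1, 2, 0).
-16*sqrt(5)*exp(4)/5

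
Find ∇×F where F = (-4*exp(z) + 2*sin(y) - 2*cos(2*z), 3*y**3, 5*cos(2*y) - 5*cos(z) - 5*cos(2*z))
(-10*sin(2*y), -4*exp(z) + 4*sin(2*z), -2*cos(y))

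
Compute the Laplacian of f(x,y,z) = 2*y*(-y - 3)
-4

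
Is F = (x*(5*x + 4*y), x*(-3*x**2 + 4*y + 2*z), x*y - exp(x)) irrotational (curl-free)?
No, ∇×F = (-x, -y + exp(x), -9*x**2 - 4*x + 4*y + 2*z)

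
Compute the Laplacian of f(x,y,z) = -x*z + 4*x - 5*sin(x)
5*sin(x)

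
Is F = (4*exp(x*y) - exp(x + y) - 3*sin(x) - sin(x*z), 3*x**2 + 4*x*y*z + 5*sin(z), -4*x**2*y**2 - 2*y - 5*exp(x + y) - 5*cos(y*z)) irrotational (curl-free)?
No, ∇×F = (-8*x**2*y - 4*x*y + 5*z*sin(y*z) - 5*exp(x + y) - 5*cos(z) - 2, 8*x*y**2 - x*cos(x*z) + 5*exp(x + y), -4*x*exp(x*y) + 6*x + 4*y*z + exp(x + y))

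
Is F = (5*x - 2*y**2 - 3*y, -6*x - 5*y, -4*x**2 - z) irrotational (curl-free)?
No, ∇×F = (0, 8*x, 4*y - 3)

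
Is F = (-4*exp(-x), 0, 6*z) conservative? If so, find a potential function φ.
Yes, F is conservative. φ = 3*z**2 + 4*exp(-x)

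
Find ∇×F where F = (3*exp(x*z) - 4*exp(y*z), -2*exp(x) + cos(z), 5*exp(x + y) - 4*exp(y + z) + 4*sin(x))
(5*exp(x + y) - 4*exp(y + z) + sin(z), 3*x*exp(x*z) - 4*y*exp(y*z) - 5*exp(x + y) - 4*cos(x), 4*z*exp(y*z) - 2*exp(x))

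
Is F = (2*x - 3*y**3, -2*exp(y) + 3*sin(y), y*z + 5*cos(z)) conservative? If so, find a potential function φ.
No, ∇×F = (z, 0, 9*y**2) ≠ 0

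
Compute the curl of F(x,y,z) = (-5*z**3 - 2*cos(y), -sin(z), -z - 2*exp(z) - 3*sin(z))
(cos(z), -15*z**2, -2*sin(y))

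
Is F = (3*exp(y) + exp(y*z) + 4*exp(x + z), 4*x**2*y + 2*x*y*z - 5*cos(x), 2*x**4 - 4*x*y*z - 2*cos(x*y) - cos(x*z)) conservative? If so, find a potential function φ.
No, ∇×F = (2*x*(-y - 2*z + sin(x*y)), -8*x**3 + 4*y*z + y*exp(y*z) - 2*y*sin(x*y) - z*sin(x*z) + 4*exp(x + z), 8*x*y + 2*y*z - z*exp(y*z) - 3*exp(y) + 5*sin(x)) ≠ 0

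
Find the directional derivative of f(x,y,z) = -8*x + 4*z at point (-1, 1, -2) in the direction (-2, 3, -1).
6*sqrt(14)/7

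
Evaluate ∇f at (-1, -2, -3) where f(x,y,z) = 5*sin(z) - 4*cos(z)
(0, 0, 5*cos(3) - 4*sin(3))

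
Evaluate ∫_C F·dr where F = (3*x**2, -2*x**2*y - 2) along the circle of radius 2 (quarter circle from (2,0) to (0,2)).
-20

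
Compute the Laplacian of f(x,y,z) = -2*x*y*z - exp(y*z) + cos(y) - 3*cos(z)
-y**2*exp(y*z) - z**2*exp(y*z) - cos(y) + 3*cos(z)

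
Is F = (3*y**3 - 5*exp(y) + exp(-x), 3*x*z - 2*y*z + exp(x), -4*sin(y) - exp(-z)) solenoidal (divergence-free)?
No, ∇·F = -2*z + exp(-z) - exp(-x)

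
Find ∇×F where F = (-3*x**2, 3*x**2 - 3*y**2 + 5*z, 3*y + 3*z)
(-2, 0, 6*x)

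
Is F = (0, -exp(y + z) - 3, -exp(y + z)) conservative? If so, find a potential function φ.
Yes, F is conservative. φ = -3*y - exp(y + z)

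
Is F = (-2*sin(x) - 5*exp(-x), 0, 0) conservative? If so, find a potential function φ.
Yes, F is conservative. φ = 2*cos(x) + 5*exp(-x)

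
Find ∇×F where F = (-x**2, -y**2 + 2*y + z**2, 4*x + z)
(-2*z, -4, 0)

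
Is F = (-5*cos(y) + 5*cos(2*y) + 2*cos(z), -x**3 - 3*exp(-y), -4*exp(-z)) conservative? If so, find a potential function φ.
No, ∇×F = (0, -2*sin(z), -3*x**2 - 5*sin(y) + 10*sin(2*y)) ≠ 0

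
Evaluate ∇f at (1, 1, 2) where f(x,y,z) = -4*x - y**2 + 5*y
(-4, 3, 0)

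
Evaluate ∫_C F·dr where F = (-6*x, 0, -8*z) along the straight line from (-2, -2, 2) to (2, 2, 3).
-20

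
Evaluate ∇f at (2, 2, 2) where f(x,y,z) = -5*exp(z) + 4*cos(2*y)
(0, -8*sin(4), -5*exp(2))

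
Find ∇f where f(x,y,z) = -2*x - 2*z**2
(-2, 0, -4*z)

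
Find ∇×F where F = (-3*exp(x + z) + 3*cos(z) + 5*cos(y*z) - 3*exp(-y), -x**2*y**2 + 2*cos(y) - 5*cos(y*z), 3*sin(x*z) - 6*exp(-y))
(-5*y*sin(y*z) + 6*exp(-y), -5*y*sin(y*z) - 3*z*cos(x*z) - 3*exp(x + z) - 3*sin(z), -2*x*y**2 + 5*z*sin(y*z) - 3*exp(-y))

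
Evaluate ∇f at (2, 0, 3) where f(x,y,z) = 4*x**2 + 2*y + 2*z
(16, 2, 2)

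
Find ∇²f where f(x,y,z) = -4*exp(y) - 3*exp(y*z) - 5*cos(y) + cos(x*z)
-x**2*cos(x*z) - 3*y**2*exp(y*z) - 3*z**2*exp(y*z) - z**2*cos(x*z) - 4*exp(y) + 5*cos(y)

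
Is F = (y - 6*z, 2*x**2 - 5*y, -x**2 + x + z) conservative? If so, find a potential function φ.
No, ∇×F = (0, 2*x - 7, 4*x - 1) ≠ 0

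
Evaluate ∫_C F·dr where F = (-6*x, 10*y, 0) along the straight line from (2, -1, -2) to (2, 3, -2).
40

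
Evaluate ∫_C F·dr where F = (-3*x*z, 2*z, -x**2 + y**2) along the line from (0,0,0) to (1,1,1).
0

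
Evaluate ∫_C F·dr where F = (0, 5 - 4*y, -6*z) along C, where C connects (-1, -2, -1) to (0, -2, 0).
3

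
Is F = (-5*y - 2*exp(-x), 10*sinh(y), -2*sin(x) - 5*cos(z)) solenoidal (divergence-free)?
No, ∇·F = 5*sin(z) + 10*cosh(y) + 2*exp(-x)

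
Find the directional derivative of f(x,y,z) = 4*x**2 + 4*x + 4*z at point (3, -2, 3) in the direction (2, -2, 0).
14*sqrt(2)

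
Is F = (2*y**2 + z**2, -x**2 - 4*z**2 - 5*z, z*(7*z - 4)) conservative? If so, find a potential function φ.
No, ∇×F = (8*z + 5, 2*z, -2*x - 4*y) ≠ 0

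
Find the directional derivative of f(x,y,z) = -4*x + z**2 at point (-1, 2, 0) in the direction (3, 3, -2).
-6*sqrt(22)/11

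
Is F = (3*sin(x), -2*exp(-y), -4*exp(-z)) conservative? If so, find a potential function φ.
Yes, F is conservative. φ = -3*cos(x) + 4*exp(-z) + 2*exp(-y)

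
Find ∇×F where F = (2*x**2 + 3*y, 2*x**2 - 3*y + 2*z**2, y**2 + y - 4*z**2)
(2*y - 4*z + 1, 0, 4*x - 3)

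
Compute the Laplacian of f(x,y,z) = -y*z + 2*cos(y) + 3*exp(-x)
-2*cos(y) + 3*exp(-x)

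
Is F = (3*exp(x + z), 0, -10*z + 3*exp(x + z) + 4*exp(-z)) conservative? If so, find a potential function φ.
Yes, F is conservative. φ = -5*z**2 + 3*exp(x + z) - 4*exp(-z)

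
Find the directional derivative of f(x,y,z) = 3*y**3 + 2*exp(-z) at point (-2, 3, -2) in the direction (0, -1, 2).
sqrt(5)*(-81 - 4*exp(2))/5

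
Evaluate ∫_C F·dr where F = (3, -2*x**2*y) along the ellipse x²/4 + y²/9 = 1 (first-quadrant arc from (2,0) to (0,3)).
-24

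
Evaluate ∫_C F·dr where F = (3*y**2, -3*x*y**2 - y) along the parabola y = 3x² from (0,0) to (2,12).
-100152/35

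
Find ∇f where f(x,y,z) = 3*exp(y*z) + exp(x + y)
(exp(x + y), 3*z*exp(y*z) + exp(x + y), 3*y*exp(y*z))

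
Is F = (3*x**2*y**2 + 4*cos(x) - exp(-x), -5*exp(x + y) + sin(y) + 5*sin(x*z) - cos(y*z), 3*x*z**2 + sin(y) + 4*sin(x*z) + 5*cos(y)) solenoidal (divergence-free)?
No, ∇·F = 6*x*y**2 + 6*x*z + 4*x*cos(x*z) + z*sin(y*z) - 5*exp(x + y) - 4*sin(x) + cos(y) + exp(-x)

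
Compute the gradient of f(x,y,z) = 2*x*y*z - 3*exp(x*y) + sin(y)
(y*(2*z - 3*exp(x*y)), 2*x*z - 3*x*exp(x*y) + cos(y), 2*x*y)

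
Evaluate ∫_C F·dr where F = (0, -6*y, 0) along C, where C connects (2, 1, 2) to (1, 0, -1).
3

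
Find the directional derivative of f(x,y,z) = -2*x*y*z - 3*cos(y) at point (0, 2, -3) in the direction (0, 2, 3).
6*sqrt(13)*sin(2)/13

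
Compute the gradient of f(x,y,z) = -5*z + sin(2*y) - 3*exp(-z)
(0, 2*cos(2*y), -5 + 3*exp(-z))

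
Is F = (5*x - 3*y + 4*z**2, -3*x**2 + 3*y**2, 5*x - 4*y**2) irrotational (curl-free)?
No, ∇×F = (-8*y, 8*z - 5, 3 - 6*x)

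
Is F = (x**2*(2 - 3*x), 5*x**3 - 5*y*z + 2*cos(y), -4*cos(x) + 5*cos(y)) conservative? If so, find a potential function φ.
No, ∇×F = (5*y - 5*sin(y), -4*sin(x), 15*x**2) ≠ 0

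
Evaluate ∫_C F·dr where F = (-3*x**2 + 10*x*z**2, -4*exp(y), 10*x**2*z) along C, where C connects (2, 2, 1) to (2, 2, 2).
60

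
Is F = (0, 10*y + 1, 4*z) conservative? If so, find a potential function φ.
Yes, F is conservative. φ = 5*y**2 + y + 2*z**2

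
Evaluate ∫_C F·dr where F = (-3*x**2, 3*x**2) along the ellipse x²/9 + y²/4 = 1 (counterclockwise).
0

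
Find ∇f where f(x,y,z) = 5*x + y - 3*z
(5, 1, -3)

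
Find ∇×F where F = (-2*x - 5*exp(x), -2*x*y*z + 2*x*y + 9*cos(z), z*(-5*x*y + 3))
(2*x*y - 5*x*z + 9*sin(z), 5*y*z, 2*y*(1 - z))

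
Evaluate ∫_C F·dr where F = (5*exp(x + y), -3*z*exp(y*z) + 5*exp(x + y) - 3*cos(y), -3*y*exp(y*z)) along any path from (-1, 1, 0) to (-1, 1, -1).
3 - 3*exp(-1)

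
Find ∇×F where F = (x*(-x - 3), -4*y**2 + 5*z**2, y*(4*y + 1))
(8*y - 10*z + 1, 0, 0)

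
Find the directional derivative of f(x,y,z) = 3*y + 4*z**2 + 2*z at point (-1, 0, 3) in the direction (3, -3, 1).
17*sqrt(19)/19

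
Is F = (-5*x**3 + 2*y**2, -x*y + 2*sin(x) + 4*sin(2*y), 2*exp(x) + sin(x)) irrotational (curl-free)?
No, ∇×F = (0, -2*exp(x) - cos(x), -5*y + 2*cos(x))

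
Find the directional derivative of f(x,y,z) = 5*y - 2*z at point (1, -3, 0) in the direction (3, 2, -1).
6*sqrt(14)/7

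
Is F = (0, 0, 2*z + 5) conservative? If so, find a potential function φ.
Yes, F is conservative. φ = z*(z + 5)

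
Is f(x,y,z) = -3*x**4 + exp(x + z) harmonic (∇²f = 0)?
No, ∇²f = -36*x**2 + 2*exp(x + z)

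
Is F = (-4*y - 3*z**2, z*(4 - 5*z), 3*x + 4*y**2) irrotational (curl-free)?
No, ∇×F = (8*y + 10*z - 4, -6*z - 3, 4)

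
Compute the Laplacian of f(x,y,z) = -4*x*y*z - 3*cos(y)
3*cos(y)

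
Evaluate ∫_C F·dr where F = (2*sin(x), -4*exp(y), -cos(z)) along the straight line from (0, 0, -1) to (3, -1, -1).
-4*exp(-1) - 2*cos(3) + 6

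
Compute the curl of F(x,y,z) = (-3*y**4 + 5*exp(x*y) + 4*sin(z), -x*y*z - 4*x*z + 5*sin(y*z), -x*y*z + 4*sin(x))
(x*y - x*z + 4*x - 5*y*cos(y*z), y*z - 4*cos(x) + 4*cos(z), -5*x*exp(x*y) + 12*y**3 - y*z - 4*z)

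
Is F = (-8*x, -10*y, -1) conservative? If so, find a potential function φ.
Yes, F is conservative. φ = -4*x**2 - 5*y**2 - z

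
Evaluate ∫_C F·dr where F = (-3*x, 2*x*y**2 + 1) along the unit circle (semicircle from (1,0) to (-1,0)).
pi/4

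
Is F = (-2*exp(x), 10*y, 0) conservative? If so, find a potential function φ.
Yes, F is conservative. φ = 5*y**2 - 2*exp(x)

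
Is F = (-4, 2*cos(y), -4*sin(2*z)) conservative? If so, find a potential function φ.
Yes, F is conservative. φ = -4*x + 2*sin(y) + 2*cos(2*z)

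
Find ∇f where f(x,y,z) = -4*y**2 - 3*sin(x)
(-3*cos(x), -8*y, 0)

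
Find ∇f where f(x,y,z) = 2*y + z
(0, 2, 1)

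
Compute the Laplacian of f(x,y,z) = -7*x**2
-14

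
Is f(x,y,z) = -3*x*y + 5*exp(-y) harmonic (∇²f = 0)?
No, ∇²f = 5*exp(-y)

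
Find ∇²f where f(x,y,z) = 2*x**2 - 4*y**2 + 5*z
-4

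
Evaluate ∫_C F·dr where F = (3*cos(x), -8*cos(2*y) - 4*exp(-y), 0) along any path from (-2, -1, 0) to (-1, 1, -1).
-4*E - 5*sin(2) - 3*sin(1) + 4*exp(-1)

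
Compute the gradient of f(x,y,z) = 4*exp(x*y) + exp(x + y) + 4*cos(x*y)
(4*y*exp(x*y) - 4*y*sin(x*y) + exp(x + y), 4*x*exp(x*y) - 4*x*sin(x*y) + exp(x + y), 0)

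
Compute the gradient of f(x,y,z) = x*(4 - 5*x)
(4 - 10*x, 0, 0)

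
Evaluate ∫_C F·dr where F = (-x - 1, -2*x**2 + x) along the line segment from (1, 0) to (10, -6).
705/2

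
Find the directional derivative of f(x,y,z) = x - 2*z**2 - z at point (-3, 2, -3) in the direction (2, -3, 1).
13*sqrt(14)/14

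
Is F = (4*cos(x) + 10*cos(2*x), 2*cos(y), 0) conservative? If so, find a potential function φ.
Yes, F is conservative. φ = 4*sin(x) + 5*sin(2*x) + 2*sin(y)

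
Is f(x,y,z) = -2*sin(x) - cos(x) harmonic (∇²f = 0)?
No, ∇²f = 2*sin(x) + cos(x)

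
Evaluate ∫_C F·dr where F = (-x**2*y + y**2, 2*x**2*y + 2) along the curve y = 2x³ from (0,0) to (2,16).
17888/21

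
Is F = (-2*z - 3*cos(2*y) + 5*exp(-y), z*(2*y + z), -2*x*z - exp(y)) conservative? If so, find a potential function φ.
No, ∇×F = (-2*y - 2*z - exp(y), 2*z - 2, -6*sin(2*y) + 5*exp(-y)) ≠ 0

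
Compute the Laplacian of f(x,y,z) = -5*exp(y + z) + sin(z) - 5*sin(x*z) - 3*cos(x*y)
5*x**2*sin(x*z) + 3*x**2*cos(x*y) + 3*y**2*cos(x*y) + 5*z**2*sin(x*z) - 10*exp(y + z) - sin(z)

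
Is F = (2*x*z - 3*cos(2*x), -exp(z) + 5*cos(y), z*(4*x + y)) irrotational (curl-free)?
No, ∇×F = (z + exp(z), 2*x - 4*z, 0)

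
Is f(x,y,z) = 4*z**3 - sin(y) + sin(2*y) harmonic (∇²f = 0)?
No, ∇²f = 24*z + sin(y) - 4*sin(2*y)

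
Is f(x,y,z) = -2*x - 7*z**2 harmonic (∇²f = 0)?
No, ∇²f = -14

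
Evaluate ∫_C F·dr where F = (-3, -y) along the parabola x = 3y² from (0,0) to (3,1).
-19/2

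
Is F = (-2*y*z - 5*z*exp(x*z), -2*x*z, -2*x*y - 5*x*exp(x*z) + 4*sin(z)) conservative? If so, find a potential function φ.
Yes, F is conservative. φ = -2*x*y*z - 5*exp(x*z) - 4*cos(z)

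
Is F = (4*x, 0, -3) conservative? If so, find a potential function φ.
Yes, F is conservative. φ = 2*x**2 - 3*z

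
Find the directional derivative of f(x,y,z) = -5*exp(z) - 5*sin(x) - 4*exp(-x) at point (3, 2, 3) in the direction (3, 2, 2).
sqrt(17)*(-10*exp(6) + 12 - 15*exp(3)*cos(3))*exp(-3)/17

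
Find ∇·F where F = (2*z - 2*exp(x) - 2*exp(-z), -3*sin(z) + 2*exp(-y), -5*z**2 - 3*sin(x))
-10*z - 2*exp(x) - 2*exp(-y)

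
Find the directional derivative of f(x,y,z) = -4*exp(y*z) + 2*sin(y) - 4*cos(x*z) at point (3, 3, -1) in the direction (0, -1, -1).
sqrt(2)*(4 + 6*exp(3)*sin(3) - exp(3)*cos(3))*exp(-3)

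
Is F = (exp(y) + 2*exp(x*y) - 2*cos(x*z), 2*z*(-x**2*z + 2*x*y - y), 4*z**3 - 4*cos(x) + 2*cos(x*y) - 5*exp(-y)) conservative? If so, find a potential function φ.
No, ∇×F = (4*x**2*z - 4*x*y - 2*x*sin(x*y) + 2*y + 5*exp(-y), 2*x*sin(x*z) + 2*y*sin(x*y) - 4*sin(x), -2*x*exp(x*y) - 4*z*(x*z - y) - exp(y)) ≠ 0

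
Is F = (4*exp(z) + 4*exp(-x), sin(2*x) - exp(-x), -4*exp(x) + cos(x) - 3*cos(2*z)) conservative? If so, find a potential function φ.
No, ∇×F = (0, 4*exp(x) + 4*exp(z) + sin(x), 2*cos(2*x) + exp(-x)) ≠ 0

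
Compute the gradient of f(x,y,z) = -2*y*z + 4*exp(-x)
(-4*exp(-x), -2*z, -2*y)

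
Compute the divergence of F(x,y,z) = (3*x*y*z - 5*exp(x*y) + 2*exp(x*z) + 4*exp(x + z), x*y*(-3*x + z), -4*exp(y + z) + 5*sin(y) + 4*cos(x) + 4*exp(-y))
-x*(3*x - z) + 3*y*z - 5*y*exp(x*y) + 2*z*exp(x*z) + 4*exp(x + z) - 4*exp(y + z)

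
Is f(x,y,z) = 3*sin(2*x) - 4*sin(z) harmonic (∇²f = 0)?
No, ∇²f = -12*sin(2*x) + 4*sin(z)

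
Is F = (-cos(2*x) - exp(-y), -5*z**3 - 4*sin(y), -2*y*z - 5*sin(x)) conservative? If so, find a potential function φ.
No, ∇×F = (z*(15*z - 2), 5*cos(x), -exp(-y)) ≠ 0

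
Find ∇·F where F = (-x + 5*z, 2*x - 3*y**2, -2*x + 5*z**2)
-6*y + 10*z - 1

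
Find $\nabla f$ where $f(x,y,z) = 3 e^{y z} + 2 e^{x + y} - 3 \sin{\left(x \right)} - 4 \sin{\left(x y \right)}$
(-4*y*cos(x*y) + 2*exp(x + y) - 3*cos(x), -4*x*cos(x*y) + 3*z*exp(y*z) + 2*exp(x + y), 3*y*exp(y*z))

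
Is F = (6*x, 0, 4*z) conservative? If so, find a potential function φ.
Yes, F is conservative. φ = 3*x**2 + 2*z**2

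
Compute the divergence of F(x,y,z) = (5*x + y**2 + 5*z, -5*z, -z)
4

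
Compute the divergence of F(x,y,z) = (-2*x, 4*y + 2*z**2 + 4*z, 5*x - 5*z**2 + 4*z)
6 - 10*z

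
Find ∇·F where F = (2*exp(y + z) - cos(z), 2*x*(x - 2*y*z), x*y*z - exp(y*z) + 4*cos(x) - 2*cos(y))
x*y - 4*x*z - y*exp(y*z)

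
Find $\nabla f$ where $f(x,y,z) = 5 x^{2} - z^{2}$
(10*x, 0, -2*z)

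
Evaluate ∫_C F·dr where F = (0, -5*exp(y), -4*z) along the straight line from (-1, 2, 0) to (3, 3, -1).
-5*exp(3) - 2 + 5*exp(2)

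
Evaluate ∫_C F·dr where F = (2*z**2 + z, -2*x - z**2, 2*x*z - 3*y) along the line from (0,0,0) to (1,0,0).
0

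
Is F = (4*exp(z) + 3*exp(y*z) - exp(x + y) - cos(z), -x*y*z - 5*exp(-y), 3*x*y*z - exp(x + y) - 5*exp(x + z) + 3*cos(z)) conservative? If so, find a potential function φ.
No, ∇×F = (x*y + 3*x*z - exp(x + y), -3*y*z + 3*y*exp(y*z) + 4*exp(z) + exp(x + y) + 5*exp(x + z) + sin(z), -y*z - 3*z*exp(y*z) + exp(x + y)) ≠ 0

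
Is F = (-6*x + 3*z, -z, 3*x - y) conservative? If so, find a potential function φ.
Yes, F is conservative. φ = -3*x**2 + 3*x*z - y*z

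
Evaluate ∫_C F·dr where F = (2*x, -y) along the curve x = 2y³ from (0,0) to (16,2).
254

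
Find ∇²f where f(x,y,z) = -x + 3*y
0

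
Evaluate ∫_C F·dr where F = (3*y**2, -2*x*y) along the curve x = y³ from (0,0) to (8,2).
224/5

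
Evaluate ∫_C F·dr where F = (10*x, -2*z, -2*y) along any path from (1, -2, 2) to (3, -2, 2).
40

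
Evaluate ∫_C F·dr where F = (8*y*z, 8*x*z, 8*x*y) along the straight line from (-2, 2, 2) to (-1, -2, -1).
48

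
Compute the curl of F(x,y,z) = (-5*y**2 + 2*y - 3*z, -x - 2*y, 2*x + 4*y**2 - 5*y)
(8*y - 5, -5, 10*y - 3)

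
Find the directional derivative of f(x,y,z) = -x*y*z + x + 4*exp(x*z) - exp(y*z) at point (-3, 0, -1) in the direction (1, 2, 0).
sqrt(5)*(-4*exp(3) - 3)/5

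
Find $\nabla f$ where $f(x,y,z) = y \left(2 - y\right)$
(0, 2 - 2*y, 0)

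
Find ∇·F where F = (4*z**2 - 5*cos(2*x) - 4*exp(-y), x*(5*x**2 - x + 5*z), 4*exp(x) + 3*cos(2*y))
10*sin(2*x)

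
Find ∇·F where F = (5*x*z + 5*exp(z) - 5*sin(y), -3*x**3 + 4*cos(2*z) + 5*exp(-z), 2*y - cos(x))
5*z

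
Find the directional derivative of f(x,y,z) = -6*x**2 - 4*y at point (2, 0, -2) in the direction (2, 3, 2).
-60*sqrt(17)/17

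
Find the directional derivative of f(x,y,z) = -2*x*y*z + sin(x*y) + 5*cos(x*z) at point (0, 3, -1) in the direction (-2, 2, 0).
-9*sqrt(2)/2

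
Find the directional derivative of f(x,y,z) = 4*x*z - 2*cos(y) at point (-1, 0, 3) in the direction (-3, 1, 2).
-22*sqrt(14)/7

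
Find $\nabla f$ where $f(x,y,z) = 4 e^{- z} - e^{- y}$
(0, exp(-y), -4*exp(-z))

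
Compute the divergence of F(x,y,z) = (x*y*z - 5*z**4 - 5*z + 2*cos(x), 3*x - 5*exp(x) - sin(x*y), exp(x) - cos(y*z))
-x*cos(x*y) + y*z + y*sin(y*z) - 2*sin(x)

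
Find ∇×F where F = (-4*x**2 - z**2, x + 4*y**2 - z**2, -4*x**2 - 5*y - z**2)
(2*z - 5, 8*x - 2*z, 1)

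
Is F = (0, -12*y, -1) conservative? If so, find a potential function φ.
Yes, F is conservative. φ = -6*y**2 - z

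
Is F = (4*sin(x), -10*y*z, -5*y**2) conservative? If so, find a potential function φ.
Yes, F is conservative. φ = -5*y**2*z - 4*cos(x)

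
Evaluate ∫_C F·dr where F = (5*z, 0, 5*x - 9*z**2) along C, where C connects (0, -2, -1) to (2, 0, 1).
4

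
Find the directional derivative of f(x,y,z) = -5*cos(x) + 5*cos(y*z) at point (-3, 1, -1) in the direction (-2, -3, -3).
5*sqrt(22)*sin(3)/11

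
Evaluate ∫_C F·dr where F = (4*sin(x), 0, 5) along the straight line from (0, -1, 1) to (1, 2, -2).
-11 - 4*cos(1)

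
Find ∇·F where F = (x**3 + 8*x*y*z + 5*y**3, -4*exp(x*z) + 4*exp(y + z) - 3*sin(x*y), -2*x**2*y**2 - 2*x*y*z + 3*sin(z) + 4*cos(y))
3*x**2 - 2*x*y - 3*x*cos(x*y) + 8*y*z + 4*exp(y + z) + 3*cos(z)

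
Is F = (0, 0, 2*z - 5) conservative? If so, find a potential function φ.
Yes, F is conservative. φ = z*(z - 5)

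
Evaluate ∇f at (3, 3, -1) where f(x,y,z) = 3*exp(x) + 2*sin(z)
(3*exp(3), 0, 2*cos(1))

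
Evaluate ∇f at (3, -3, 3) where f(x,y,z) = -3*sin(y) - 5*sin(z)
(0, -3*cos(3), -5*cos(3))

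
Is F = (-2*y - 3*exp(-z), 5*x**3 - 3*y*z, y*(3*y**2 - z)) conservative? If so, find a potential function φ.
No, ∇×F = (9*y**2 + 3*y - z, 3*exp(-z), 15*x**2 + 2) ≠ 0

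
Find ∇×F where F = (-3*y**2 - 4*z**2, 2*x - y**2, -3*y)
(-3, -8*z, 6*y + 2)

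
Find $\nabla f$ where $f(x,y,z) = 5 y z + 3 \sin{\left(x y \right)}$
(3*y*cos(x*y), 3*x*cos(x*y) + 5*z, 5*y)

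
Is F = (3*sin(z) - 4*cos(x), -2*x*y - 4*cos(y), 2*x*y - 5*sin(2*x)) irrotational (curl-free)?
No, ∇×F = (2*x, -2*y + 10*cos(2*x) + 3*cos(z), -2*y)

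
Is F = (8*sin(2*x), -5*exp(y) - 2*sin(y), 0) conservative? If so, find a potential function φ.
Yes, F is conservative. φ = -5*exp(y) - 4*cos(2*x) + 2*cos(y)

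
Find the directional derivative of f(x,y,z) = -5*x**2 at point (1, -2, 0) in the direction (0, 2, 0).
0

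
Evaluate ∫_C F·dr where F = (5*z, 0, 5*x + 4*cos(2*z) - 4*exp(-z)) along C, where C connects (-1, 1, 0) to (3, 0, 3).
2*sin(6) + 4*exp(-3) + 41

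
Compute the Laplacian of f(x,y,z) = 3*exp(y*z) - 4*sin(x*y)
4*x**2*sin(x*y) + 3*y**2*exp(y*z) + 4*y**2*sin(x*y) + 3*z**2*exp(y*z)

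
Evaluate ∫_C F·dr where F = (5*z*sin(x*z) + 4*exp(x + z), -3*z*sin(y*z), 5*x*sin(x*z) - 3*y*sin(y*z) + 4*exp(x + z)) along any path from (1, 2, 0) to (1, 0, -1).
-4*E - 5*cos(1) + 9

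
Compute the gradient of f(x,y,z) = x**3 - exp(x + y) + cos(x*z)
(3*x**2 - z*sin(x*z) - exp(x + y), -exp(x + y), -x*sin(x*z))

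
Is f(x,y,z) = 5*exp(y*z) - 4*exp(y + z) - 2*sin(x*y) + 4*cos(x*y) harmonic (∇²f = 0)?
No, ∇²f = 2*x**2*sin(x*y) - 4*x**2*cos(x*y) + 2*y**2*(sin(x*y) - 2*cos(x*y)) + 5*y**2*exp(y*z) + 5*z**2*exp(y*z) - 8*exp(y + z)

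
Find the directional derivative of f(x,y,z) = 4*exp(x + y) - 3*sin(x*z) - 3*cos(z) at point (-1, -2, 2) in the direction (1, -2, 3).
sqrt(14)*(3*exp(3)*cos(2)/2 - 2 + 9*exp(3)*sin(2)/2)*exp(-3)/7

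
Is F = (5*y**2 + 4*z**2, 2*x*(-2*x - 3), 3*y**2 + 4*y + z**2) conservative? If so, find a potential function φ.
No, ∇×F = (6*y + 4, 8*z, -8*x - 10*y - 6) ≠ 0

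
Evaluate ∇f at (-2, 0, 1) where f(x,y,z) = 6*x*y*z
(0, -12, 0)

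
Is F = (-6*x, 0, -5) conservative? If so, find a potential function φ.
Yes, F is conservative. φ = -3*x**2 - 5*z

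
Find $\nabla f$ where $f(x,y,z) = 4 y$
(0, 4, 0)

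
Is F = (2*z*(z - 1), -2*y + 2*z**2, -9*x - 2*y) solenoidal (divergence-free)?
No, ∇·F = -2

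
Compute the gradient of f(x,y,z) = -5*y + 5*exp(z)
(0, -5, 5*exp(z))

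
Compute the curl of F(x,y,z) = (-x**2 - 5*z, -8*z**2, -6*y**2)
(-12*y + 16*z, -5, 0)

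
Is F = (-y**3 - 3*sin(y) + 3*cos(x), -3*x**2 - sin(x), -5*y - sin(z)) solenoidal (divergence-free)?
No, ∇·F = -3*sin(x) - cos(z)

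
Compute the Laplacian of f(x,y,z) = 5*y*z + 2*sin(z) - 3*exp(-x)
-2*sin(z) - 3*exp(-x)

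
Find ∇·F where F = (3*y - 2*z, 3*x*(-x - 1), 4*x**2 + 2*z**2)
4*z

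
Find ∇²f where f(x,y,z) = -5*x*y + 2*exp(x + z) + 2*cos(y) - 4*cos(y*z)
4*y**2*cos(y*z) + 4*z**2*cos(y*z) + 4*exp(x + z) - 2*cos(y)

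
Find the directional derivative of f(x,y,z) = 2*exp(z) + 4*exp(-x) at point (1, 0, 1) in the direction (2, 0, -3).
2*sqrt(13)*(-3*exp(2) - 4)*exp(-1)/13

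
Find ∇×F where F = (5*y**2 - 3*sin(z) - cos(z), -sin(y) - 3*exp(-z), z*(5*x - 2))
(-3*exp(-z), -5*z + sin(z) - 3*cos(z), -10*y)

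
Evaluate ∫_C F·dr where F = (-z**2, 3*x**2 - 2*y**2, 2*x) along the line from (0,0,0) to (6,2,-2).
140/3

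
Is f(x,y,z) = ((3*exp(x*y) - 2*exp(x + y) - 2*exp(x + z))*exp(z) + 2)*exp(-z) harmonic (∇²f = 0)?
No, ∇²f = 3*x**2*exp(x*y) + 3*y**2*exp(x*y) - 4*exp(x + y) - 4*exp(x + z) + 2*exp(-z)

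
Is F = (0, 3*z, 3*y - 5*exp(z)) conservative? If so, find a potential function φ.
Yes, F is conservative. φ = 3*y*z - 5*exp(z)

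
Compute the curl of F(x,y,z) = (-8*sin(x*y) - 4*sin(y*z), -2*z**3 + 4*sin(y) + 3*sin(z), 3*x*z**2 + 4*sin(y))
(6*z**2 + 4*cos(y) - 3*cos(z), -4*y*cos(y*z) - 3*z**2, 8*x*cos(x*y) + 4*z*cos(y*z))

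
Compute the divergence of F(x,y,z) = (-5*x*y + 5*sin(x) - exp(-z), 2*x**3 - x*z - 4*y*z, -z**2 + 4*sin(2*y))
-5*y - 6*z + 5*cos(x)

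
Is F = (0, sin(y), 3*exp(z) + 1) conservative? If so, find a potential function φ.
Yes, F is conservative. φ = z + 3*exp(z) - cos(y)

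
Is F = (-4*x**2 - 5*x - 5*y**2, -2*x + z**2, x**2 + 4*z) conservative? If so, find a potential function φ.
No, ∇×F = (-2*z, -2*x, 10*y - 2) ≠ 0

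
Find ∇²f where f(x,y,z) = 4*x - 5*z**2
-10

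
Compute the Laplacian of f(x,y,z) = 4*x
0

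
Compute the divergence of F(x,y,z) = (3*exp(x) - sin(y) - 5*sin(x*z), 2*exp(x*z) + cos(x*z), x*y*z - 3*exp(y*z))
x*y - 3*y*exp(y*z) - 5*z*cos(x*z) + 3*exp(x)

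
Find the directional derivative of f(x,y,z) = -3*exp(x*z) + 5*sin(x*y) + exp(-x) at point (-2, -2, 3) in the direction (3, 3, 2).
-3*sqrt(22)*(20*exp(6)*cos(4) + 5 + exp(8))*exp(-6)/22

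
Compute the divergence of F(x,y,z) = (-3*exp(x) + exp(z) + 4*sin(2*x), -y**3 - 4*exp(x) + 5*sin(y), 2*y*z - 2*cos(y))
-3*y**2 + 2*y - 3*exp(x) + 8*cos(2*x) + 5*cos(y)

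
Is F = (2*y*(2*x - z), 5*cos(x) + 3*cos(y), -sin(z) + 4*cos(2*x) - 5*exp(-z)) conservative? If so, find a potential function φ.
No, ∇×F = (0, -2*y + 8*sin(2*x), -4*x + 2*z - 5*sin(x)) ≠ 0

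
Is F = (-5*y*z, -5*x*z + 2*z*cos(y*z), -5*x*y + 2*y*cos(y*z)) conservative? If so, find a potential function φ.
Yes, F is conservative. φ = -5*x*y*z + 2*sin(y*z)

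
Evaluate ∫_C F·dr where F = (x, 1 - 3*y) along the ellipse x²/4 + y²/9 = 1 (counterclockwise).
0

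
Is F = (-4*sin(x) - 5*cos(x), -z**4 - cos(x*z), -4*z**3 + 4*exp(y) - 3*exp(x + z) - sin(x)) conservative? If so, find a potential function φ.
No, ∇×F = (-x*sin(x*z) + 4*z**3 + 4*exp(y), 3*exp(x + z) + cos(x), z*sin(x*z)) ≠ 0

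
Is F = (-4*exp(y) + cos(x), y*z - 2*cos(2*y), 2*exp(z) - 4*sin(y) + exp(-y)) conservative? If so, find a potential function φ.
No, ∇×F = (-y - 4*cos(y) - exp(-y), 0, 4*exp(y)) ≠ 0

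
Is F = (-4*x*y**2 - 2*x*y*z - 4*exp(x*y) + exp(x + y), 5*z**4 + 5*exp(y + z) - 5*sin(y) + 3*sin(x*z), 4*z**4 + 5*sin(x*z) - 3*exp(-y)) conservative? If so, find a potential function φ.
No, ∇×F = (-3*x*cos(x*z) - 20*z**3 - 5*exp(y + z) + 3*exp(-y), -2*x*y - 5*z*cos(x*z), 8*x*y + 2*x*z + 4*x*exp(x*y) + 3*z*cos(x*z) - exp(x + y)) ≠ 0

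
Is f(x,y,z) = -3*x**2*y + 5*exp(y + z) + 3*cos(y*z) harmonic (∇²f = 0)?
No, ∇²f = -3*y**2*cos(y*z) - 6*y - 3*z**2*cos(y*z) + 10*exp(y + z)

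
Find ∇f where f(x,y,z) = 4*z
(0, 0, 4)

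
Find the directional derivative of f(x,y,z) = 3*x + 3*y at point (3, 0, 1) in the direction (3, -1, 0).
3*sqrt(10)/5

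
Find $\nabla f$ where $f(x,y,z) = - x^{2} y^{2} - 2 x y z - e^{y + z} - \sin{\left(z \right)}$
(2*y*(-x*y - z), -2*x**2*y - 2*x*z - exp(y + z), -2*x*y - exp(y + z) - cos(z))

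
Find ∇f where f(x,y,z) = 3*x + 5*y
(3, 5, 0)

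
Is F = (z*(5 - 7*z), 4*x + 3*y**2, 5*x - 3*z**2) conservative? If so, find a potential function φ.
No, ∇×F = (0, -14*z, 4) ≠ 0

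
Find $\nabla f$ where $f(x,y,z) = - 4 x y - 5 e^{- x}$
(-4*y + 5*exp(-x), -4*x, 0)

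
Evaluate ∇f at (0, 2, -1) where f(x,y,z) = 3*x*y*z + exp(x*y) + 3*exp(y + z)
(-4, 3*E, 3*E)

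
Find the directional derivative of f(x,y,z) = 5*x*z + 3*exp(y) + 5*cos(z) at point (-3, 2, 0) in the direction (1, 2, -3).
3*sqrt(14)*(2*exp(2) + 15)/14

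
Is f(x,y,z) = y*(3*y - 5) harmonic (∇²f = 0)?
No, ∇²f = 6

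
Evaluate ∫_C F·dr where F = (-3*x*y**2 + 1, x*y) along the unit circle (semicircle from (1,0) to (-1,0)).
-4/3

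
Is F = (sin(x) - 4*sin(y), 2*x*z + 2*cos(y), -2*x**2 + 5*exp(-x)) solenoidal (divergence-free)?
No, ∇·F = -2*sin(y) + cos(x)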